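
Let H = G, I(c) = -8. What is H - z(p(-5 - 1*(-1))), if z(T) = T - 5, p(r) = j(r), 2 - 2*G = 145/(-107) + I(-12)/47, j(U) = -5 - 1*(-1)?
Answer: 108251/10058 ≈ 10.763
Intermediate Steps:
j(U) = -4 (j(U) = -5 + 1 = -4)
G = 17729/10058 (G = 1 - (145/(-107) - 8/47)/2 = 1 - (145*(-1/107) - 8*1/47)/2 = 1 - (-145/107 - 8/47)/2 = 1 - ½*(-7671/5029) = 1 + 7671/10058 = 17729/10058 ≈ 1.7627)
p(r) = -4
z(T) = -5 + T
H = 17729/10058 ≈ 1.7627
H - z(p(-5 - 1*(-1))) = 17729/10058 - (-5 - 4) = 17729/10058 - 1*(-9) = 17729/10058 + 9 = 108251/10058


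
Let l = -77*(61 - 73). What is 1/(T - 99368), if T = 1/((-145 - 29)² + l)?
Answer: -31200/3100281599 ≈ -1.0064e-5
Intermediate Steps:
l = 924 (l = -77*(-12) = 924)
T = 1/31200 (T = 1/((-145 - 29)² + 924) = 1/((-174)² + 924) = 1/(30276 + 924) = 1/31200 ≈ 3.2051e-5)
1/(T - 99368) = 1/(1/31200 - 99368) = 1/(-3100281599/31200) = -31200/3100281599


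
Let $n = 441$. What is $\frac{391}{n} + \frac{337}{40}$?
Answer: $\frac{164257}{17640} \approx 9.3116$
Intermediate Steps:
$\frac{391}{n} + \frac{337}{40} = \frac{391}{441} + \frac{337}{40} = \frac{164257}{17640}$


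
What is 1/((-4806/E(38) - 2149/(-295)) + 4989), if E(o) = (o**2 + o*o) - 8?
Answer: 1888/9429835 ≈ 0.00020022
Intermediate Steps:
E(o) = -8 + 2*o**2 (E(o) = (o**2 + o**2) - 8 = 2*o**2 - 8 = -8 + 2*o**2)
1/((-4806/E(38) - 2149/(-295)) + 4989) = 1/((-4806/(-8 + 2*38**2) - 2149/(-295)) + 4989) = 1/((-4806/(-8 + 2*1444) - 2149*(-1/295)) + 4989) = 1/((-4806/(-8 + 2888) + 2149/295) + 4989) = 1/((-4806/2880 + 2149/295) + 4989) = 1/((-4806*1/2880 + 2149/295) + 4989) = 1/((-267/160 + 2149/295) + 4989) = 1/(10603/1888 + 4989) = 1/(9429835/1888) = 1888/9429835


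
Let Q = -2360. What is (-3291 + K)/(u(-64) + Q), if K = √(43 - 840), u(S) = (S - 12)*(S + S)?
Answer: -1097/2456 + I*√797/7368 ≈ -0.44666 + 0.0038316*I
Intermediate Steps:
u(S) = 2*S*(-12 + S) (u(S) = (-12 + S)*(2*S) = 2*S*(-12 + S))
K = I*√797 (K = √(-797) = I*√797 ≈ 28.231*I)
(-3291 + K)/(u(-64) + Q) = (-3291 + I*√797)/(2*(-64)*(-12 - 64) - 2360) = (-3291 + I*√797)/(2*(-64)*(-76) - 2360) = (-3291 + I*√797)/(9728 - 2360) = (-3291 + I*√797)/7368 = (-3291 + I*√797)*(1/7368) = -1097/2456 + I*√797/7368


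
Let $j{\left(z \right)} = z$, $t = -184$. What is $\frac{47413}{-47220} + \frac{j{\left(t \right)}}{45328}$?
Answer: $- \frac{134864059}{133774260} \approx -1.0081$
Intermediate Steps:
$\frac{47413}{-47220} + \frac{j{\left(t \right)}}{45328} = \frac{47413}{-47220} - \frac{184}{45328} = 47413 \left(- \frac{1}{47220}\right) - \frac{23}{5666} = - \frac{47413}{47220} - \frac{23}{5666} = - \frac{134864059}{133774260}$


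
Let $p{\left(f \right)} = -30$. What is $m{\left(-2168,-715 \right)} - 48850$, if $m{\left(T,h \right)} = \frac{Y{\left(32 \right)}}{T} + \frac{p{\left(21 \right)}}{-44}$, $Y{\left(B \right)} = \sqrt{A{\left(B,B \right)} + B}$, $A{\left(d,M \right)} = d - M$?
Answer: $- \frac{1074685}{22} - \frac{\sqrt{2}}{542} \approx -48849.0$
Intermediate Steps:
$Y{\left(B \right)} = \sqrt{B}$ ($Y{\left(B \right)} = \sqrt{\left(B - B\right) + B} = \sqrt{0 + B} = \sqrt{B}$)
$m{\left(T,h \right)} = \frac{15}{22} + \frac{4 \sqrt{2}}{T}$ ($m{\left(T,h \right)} = \frac{\sqrt{32}}{T} - \frac{30}{-44} = \frac{4 \sqrt{2}}{T} - - \frac{15}{22} = \frac{4 \sqrt{2}}{T} + \frac{15}{22} = \frac{15}{22} + \frac{4 \sqrt{2}}{T}$)
$m{\left(-2168,-715 \right)} - 48850 = \left(\frac{15}{22} + \frac{4 \sqrt{2}}{-2168}\right) - 48850 = \left(\frac{15}{22} + 4 \sqrt{2} \left(- \frac{1}{2168}\right)\right) - 48850 = \left(\frac{15}{22} - \frac{\sqrt{2}}{542}\right) - 48850 = - \frac{1074685}{22} - \frac{\sqrt{2}}{542}$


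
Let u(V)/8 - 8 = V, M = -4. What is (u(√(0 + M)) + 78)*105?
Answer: 14910 + 1680*I ≈ 14910.0 + 1680.0*I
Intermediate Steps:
u(V) = 64 + 8*V
(u(√(0 + M)) + 78)*105 = ((64 + 8*√(0 - 4)) + 78)*105 = ((64 + 8*√(-4)) + 78)*105 = ((64 + 8*(2*I)) + 78)*105 = ((64 + 16*I) + 78)*105 = (142 + 16*I)*105 = 14910 + 1680*I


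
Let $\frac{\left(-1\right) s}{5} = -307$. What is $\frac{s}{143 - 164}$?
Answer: $- \frac{1535}{21} \approx -73.095$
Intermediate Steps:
$s = 1535$ ($s = \left(-5\right) \left(-307\right) = 1535$)
$\frac{s}{143 - 164} = \frac{1535}{143 - 164} = \frac{1535}{-21} = 1535 \left(- \frac{1}{21}\right) = - \frac{1535}{21}$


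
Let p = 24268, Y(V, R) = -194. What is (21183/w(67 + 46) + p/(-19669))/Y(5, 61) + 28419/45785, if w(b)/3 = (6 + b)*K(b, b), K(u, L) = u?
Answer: 86281534693829/138192257749910 ≈ 0.62436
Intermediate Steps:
w(b) = 3*b*(6 + b) (w(b) = 3*((6 + b)*b) = 3*(b*(6 + b)) = 3*b*(6 + b))
(21183/w(67 + 46) + p/(-19669))/Y(5, 61) + 28419/45785 = (21183/((3*(67 + 46)*(6 + (67 + 46)))) + 24268/(-19669))/(-194) + 28419/45785 = (21183/((3*113*(6 + 113))) + 24268*(-1/19669))*(-1/194) + 28419*(1/45785) = (21183/((3*113*119)) - 24268/19669)*(-1/194) + 28419/45785 = (21183/40341 - 24268/19669)*(-1/194) + 28419/45785 = (21183*(1/40341) - 24268/19669)*(-1/194) + 28419/45785 = (7061/13447 - 24268/19669)*(-1/194) + 28419/45785 = -11026411/15558179*(-1/194) + 28419/45785 = 11026411/3018286726 + 28419/45785 = 86281534693829/138192257749910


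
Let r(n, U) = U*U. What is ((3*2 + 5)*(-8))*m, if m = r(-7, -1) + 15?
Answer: -1408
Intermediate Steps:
r(n, U) = U**2
m = 16 (m = (-1)**2 + 15 = 1 + 15 = 16)
((3*2 + 5)*(-8))*m = ((3*2 + 5)*(-8))*16 = ((6 + 5)*(-8))*16 = (11*(-8))*16 = -88*16 = -1408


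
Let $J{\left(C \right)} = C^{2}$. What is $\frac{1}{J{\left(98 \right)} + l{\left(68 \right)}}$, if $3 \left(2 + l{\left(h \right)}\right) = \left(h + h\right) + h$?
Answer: $\frac{1}{9670} \approx 0.00010341$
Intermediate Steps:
$l{\left(h \right)} = -2 + h$ ($l{\left(h \right)} = -2 + \frac{\left(h + h\right) + h}{3} = -2 + \frac{2 h + h}{3} = -2 + \frac{3 h}{3} = -2 + h$)
$\frac{1}{J{\left(98 \right)} + l{\left(68 \right)}} = \frac{1}{98^{2} + \left(-2 + 68\right)} = \frac{1}{9604 + 66} = \frac{1}{9670}$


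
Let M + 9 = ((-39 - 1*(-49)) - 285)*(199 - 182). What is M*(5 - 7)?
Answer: 9368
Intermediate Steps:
M = -4684 (M = -9 + ((-39 - 1*(-49)) - 285)*(199 - 182) = -9 + ((-39 + 49) - 285)*17 = -9 + (10 - 285)*17 = -9 - 275*17 = -9 - 4675 = -4684)
M*(5 - 7) = -4684*(5 - 7) = -4684*(-2) = 9368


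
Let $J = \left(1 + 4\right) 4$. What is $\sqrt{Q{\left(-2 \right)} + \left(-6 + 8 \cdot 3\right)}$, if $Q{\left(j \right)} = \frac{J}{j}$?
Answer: $2 \sqrt{2} \approx 2.8284$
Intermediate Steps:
$J = 20$ ($J = 5 \cdot 4 = 20$)
$Q{\left(j \right)} = \frac{20}{j}$
$\sqrt{Q{\left(-2 \right)} + \left(-6 + 8 \cdot 3\right)} = \sqrt{\frac{20}{-2} + \left(-6 + 8 \cdot 3\right)} = \sqrt{20 \left(- \frac{1}{2}\right) + \left(-6 + 24\right)} = \sqrt{-10 + 18} = \sqrt{8} = 2 \sqrt{2}$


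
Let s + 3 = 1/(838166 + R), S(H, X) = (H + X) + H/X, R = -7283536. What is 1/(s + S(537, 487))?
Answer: 3138895190/3208273152193 ≈ 0.00097837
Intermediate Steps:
S(H, X) = H + X + H/X
s = -19336111/6445370 (s = -3 + 1/(838166 - 7283536) = -3 + 1/(-6445370) = -3 - 1/6445370 = -19336111/6445370 ≈ -3.0000)
1/(s + S(537, 487)) = 1/(-19336111/6445370 + (537 + 487 + 537/487)) = 1/(-19336111/6445370 + 499225/487) = 1/(3208273152193/3138895190) = 3138895190/3208273152193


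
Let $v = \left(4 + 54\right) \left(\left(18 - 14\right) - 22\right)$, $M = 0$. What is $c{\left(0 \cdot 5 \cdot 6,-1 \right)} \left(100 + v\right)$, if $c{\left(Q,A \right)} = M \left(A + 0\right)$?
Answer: $0$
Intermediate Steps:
$c{\left(Q,A \right)} = 0$ ($c{\left(Q,A \right)} = 0 \left(A + 0\right) = 0 A = 0$)
$v = -1044$ ($v = 58 \left(\left(18 - 14\right) - 22\right) = 58 \left(4 - 22\right) = 58 \left(-18\right) = -1044$)
$c{\left(0 \cdot 5 \cdot 6,-1 \right)} \left(100 + v\right) = 0 \left(100 - 1044\right) = 0 \left(-944\right) = 0$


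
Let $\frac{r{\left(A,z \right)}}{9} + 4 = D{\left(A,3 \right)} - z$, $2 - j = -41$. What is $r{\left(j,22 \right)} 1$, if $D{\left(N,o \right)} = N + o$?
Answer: $180$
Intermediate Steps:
$j = 43$ ($j = 2 - -41 = 2 + 41 = 43$)
$r{\left(A,z \right)} = -9 - 9 z + 9 A$ ($r{\left(A,z \right)} = -36 + 9 \left(\left(A + 3\right) - z\right) = -36 + 9 \left(\left(3 + A\right) - z\right) = -36 + 9 \left(3 + A - z\right) = -36 + \left(27 - 9 z + 9 A\right) = -9 - 9 z + 9 A$)
$r{\left(j,22 \right)} 1 = \left(-9 - 198 + 9 \cdot 43\right) 1 = \left(-9 - 198 + 387\right) 1 = 180 \cdot 1 = 180$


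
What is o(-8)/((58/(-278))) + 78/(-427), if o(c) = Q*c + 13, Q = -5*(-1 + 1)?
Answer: -773851/12383 ≈ -62.493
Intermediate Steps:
Q = 0 (Q = -5*0 = 0)
o(c) = 13 (o(c) = 0*c + 13 = 0 + 13 = 13)
o(-8)/((58/(-278))) + 78/(-427) = 13/((58/(-278))) + 78/(-427) = 13/((58*(-1/278))) + 78*(-1/427) = 13/(-29/139) - 78/427 = 13*(-139/29) - 78/427 = -1807/29 - 78/427 = -773851/12383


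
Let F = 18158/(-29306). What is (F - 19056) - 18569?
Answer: -551328204/14653 ≈ -37626.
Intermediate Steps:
F = -9079/14653 (F = 18158*(-1/29306) = -9079/14653 ≈ -0.61960)
(F - 19056) - 18569 = (-9079/14653 - 19056) - 18569 = -279236647/14653 - 18569 = -551328204/14653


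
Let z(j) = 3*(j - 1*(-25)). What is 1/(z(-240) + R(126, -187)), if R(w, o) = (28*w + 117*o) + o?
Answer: -1/19183 ≈ -5.2130e-5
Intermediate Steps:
z(j) = 75 + 3*j (z(j) = 3*(j + 25) = 3*(25 + j) = 75 + 3*j)
R(w, o) = 28*w + 118*o
1/(z(-240) + R(126, -187)) = 1/((75 + 3*(-240)) + (28*126 + 118*(-187))) = 1/((75 - 720) + (3528 - 22066)) = 1/(-645 - 18538) = 1/(-19183) = -1/19183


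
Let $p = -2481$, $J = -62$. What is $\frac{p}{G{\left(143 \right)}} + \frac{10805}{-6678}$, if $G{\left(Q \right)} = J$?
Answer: $\frac{3974552}{103509} \approx 38.398$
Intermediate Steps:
$G{\left(Q \right)} = -62$
$\frac{p}{G{\left(143 \right)}} + \frac{10805}{-6678} = - \frac{2481}{-62} + \frac{10805}{-6678} = \left(-2481\right) \left(- \frac{1}{62}\right) + 10805 \left(- \frac{1}{6678}\right) = \frac{2481}{62} - \frac{10805}{6678} = \frac{3974552}{103509}$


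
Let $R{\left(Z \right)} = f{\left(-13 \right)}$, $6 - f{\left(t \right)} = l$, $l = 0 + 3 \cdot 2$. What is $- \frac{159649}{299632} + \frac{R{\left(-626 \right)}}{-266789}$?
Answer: $- \frac{159649}{299632} \approx -0.53282$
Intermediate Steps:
$l = 6$ ($l = 0 + 6 = 6$)
$f{\left(t \right)} = 0$ ($f{\left(t \right)} = 6 - 6 = 0$)
$R{\left(Z \right)} = 0$
$- \frac{159649}{299632} + \frac{R{\left(-626 \right)}}{-266789} = - \frac{159649}{299632} + \frac{0}{-266789} = \left(-159649\right) \frac{1}{299632} + 0 \left(- \frac{1}{266789}\right) = - \frac{159649}{299632} + 0 = - \frac{159649}{299632}$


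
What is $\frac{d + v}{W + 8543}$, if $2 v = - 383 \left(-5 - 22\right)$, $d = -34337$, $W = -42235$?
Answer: $\frac{58333}{67384} \approx 0.86568$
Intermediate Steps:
$v = \frac{10341}{2}$ ($v = \frac{\left(-383\right) \left(-5 - 22\right)}{2} = \frac{\left(-383\right) \left(-27\right)}{2} = \frac{1}{2} \cdot 10341 = \frac{10341}{2} \approx 5170.5$)
$\frac{d + v}{W + 8543} = \frac{-34337 + \frac{10341}{2}}{-42235 + 8543} = - \frac{58333}{2 \left(-33692\right)} = \left(- \frac{58333}{2}\right) \left(- \frac{1}{33692}\right) = \frac{58333}{67384}$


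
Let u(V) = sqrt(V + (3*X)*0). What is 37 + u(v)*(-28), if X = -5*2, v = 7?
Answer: 37 - 28*sqrt(7) ≈ -37.081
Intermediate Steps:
X = -10
u(V) = sqrt(V) (u(V) = sqrt(V + (3*(-10))*0) = sqrt(V - 30*0) = sqrt(V + 0) = sqrt(V))
37 + u(v)*(-28) = 37 + sqrt(7)*(-28) = 37 - 28*sqrt(7)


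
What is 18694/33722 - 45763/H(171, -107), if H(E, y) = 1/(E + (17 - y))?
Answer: -17509609526/1297 ≈ -1.3500e+7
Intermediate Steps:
H(E, y) = 1/(17 + E - y)
18694/33722 - 45763/H(171, -107) = 18694/33722 - 45763/(1/(17 + 171 - 1*(-107))) = 18694*(1/33722) - 45763/(1/(17 + 171 + 107)) = 719/1297 - 45763/(1/295) = 719/1297 - 45763/1/295 = 719/1297 - 45763*295 = 719/1297 - 13500085 = -17509609526/1297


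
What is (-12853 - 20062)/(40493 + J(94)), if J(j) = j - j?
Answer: -32915/40493 ≈ -0.81286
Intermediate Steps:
J(j) = 0
(-12853 - 20062)/(40493 + J(94)) = (-12853 - 20062)/(40493 + 0) = -32915/40493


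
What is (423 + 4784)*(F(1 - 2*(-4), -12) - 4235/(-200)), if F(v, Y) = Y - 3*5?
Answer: -1213231/40 ≈ -30331.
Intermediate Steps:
F(v, Y) = -15 + Y (F(v, Y) = Y - 15 = -15 + Y)
(423 + 4784)*(F(1 - 2*(-4), -12) - 4235/(-200)) = (423 + 4784)*((-15 - 12) - 4235/(-200)) = 5207*(-27 - 4235*(-1/200)) = 5207*(-27 + 847/40) = 5207*(-233/40) = -1213231/40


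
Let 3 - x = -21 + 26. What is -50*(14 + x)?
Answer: -600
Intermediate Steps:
x = -2 (x = 3 - (-21 + 26) = 3 - 1*5 = 3 - 5 = -2)
-50*(14 + x) = -50*(14 - 2) = -50*12 = -600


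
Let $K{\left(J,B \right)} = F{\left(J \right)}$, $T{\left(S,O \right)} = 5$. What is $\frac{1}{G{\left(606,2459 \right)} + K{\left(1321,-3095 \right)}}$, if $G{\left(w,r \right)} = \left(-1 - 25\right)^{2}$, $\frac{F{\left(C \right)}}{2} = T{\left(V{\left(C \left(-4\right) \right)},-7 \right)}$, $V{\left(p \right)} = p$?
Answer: $\frac{1}{686} \approx 0.0014577$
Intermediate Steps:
$F{\left(C \right)} = 10$ ($F{\left(C \right)} = 2 \cdot 5 = 10$)
$G{\left(w,r \right)} = 676$ ($G{\left(w,r \right)} = \left(-26\right)^{2} = 676$)
$K{\left(J,B \right)} = 10$
$\frac{1}{G{\left(606,2459 \right)} + K{\left(1321,-3095 \right)}} = \frac{1}{676 + 10} = \frac{1}{686}$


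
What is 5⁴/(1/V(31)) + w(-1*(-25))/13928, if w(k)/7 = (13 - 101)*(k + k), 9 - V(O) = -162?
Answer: 186065525/1741 ≈ 1.0687e+5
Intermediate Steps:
V(O) = 171 (V(O) = 9 - 1*(-162) = 9 + 162 = 171)
w(k) = -1232*k (w(k) = 7*((13 - 101)*(k + k)) = 7*(-176*k) = -1232*k)
5⁴/(1/V(31)) + w(-1*(-25))/13928 = 5⁴/(1/171) - (-1232)*(-25)/13928 = 625/(1/171) - 1232*25*(1/13928) = 625*171 - 30800*1/13928 = 106875 - 3850/1741 = 186065525/1741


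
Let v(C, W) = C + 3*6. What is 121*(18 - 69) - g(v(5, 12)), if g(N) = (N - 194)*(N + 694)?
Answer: 116436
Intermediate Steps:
v(C, W) = 18 + C (v(C, W) = C + 18 = 18 + C)
g(N) = (-194 + N)*(694 + N)
121*(18 - 69) - g(v(5, 12)) = 121*(18 - 69) - (-134636 + (18 + 5)**2 + 500*(18 + 5)) = 121*(-51) - (-134636 + 23**2 + 500*23) = -6171 - (-134636 + 529 + 11500) = -6171 - 1*(-122607) = -6171 + 122607 = 116436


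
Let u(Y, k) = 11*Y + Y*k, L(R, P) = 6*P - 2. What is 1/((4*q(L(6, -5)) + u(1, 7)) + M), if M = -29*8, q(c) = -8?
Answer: -1/246 ≈ -0.0040650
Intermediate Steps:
L(R, P) = -2 + 6*P
M = -232
1/((4*q(L(6, -5)) + u(1, 7)) + M) = 1/((4*(-8) + 1*(11 + 7)) - 232) = 1/((-32 + 1*18) - 232) = 1/((-32 + 18) - 232) = 1/(-14 - 232) = 1/(-246) = -1/246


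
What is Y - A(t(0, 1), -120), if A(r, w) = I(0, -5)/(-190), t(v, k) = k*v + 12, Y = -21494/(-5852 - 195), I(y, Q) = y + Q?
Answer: 810725/229786 ≈ 3.5282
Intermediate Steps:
I(y, Q) = Q + y
Y = 21494/6047 (Y = -21494/(-6047) = -21494*(-1/6047) = 21494/6047 ≈ 3.5545)
t(v, k) = 12 + k*v
A(r, w) = 1/38 (A(r, w) = (-5 + 0)/(-190) = -5*(-1/190) = 1/38)
Y - A(t(0, 1), -120) = 21494/6047 - 1*1/38 = 21494/6047 - 1/38 = 810725/229786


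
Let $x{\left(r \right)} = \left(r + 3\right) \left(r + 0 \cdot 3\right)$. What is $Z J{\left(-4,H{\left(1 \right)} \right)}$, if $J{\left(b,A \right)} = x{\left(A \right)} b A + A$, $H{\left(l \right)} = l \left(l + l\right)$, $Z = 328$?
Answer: $-25584$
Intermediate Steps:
$x{\left(r \right)} = r \left(3 + r\right)$ ($x{\left(r \right)} = \left(3 + r\right) \left(r + 0\right) = \left(3 + r\right) r = r \left(3 + r\right)$)
$H{\left(l \right)} = 2 l^{2}$ ($H{\left(l \right)} = l 2 l = 2 l^{2}$)
$J{\left(b,A \right)} = A + b A^{2} \left(3 + A\right)$ ($J{\left(b,A \right)} = A \left(3 + A\right) b A + A = A b \left(3 + A\right) A + A = b A^{2} \left(3 + A\right) + A = A + b A^{2} \left(3 + A\right)$)
$Z J{\left(-4,H{\left(1 \right)} \right)} = 328 \cdot 2 \cdot 1^{2} \left(1 + 2 \cdot 1^{2} \left(-4\right) \left(3 + 2 \cdot 1^{2}\right)\right) = 328 \cdot 2 \cdot 1 \left(1 + 2 \cdot 1 \left(-4\right) \left(3 + 2 \cdot 1\right)\right) = 328 \cdot 2 \left(1 + 2 \left(-4\right) \left(3 + 2\right)\right) = 328 \cdot 2 \left(1 + 2 \left(-4\right) 5\right) = 328 \cdot 2 \left(1 - 40\right) = 328 \cdot 2 \left(-39\right) = 328 \left(-78\right) = -25584$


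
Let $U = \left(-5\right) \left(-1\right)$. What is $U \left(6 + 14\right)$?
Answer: $100$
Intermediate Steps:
$U = 5$
$U \left(6 + 14\right) = 5 \left(6 + 14\right) = 5 \cdot 20 = 100$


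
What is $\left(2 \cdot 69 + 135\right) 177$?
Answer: $48321$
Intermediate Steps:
$\left(2 \cdot 69 + 135\right) 177 = \left(138 + 135\right) 177 = 273 \cdot 177 = 48321$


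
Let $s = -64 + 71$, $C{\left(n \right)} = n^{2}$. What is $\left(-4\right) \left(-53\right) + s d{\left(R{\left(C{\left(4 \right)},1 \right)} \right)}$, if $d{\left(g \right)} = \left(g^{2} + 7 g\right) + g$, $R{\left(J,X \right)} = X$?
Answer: $275$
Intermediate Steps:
$d{\left(g \right)} = g^{2} + 8 g$
$s = 7$
$\left(-4\right) \left(-53\right) + s d{\left(R{\left(C{\left(4 \right)},1 \right)} \right)} = \left(-4\right) \left(-53\right) + 7 \cdot 1 \left(8 + 1\right) = 212 + 7 \cdot 1 \cdot 9 = 212 + 7 \cdot 9 = 212 + 63 = 275$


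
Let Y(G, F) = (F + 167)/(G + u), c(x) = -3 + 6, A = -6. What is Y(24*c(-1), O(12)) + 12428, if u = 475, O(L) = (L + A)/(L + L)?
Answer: 27193133/2188 ≈ 12428.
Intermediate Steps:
O(L) = (-6 + L)/(2*L) (O(L) = (L - 6)/(L + L) = (-6 + L)/((2*L)) = (-6 + L)*(1/(2*L)) = (-6 + L)/(2*L))
c(x) = 3
Y(G, F) = (167 + F)/(475 + G) (Y(G, F) = (F + 167)/(G + 475) = (167 + F)/(475 + G))
Y(24*c(-1), O(12)) + 12428 = (167 + (½)*(-6 + 12)/12)/(475 + 24*3) + 12428 = (167 + (½)*(1/12)*6)/(475 + 72) + 12428 = (167 + ¼)/547 + 12428 = (1/547)*(669/4) + 12428 = 669/2188 + 12428 = 27193133/2188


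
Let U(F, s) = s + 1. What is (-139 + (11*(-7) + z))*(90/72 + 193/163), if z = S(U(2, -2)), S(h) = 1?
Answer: -341205/652 ≈ -523.32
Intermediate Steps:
U(F, s) = 1 + s
z = 1
(-139 + (11*(-7) + z))*(90/72 + 193/163) = (-139 + (11*(-7) + 1))*(90/72 + 193/163) = (-139 + (-77 + 1))*(90*(1/72) + 193*(1/163)) = (-139 - 76)*(5/4 + 193/163) = -215*1587/652 = -341205/652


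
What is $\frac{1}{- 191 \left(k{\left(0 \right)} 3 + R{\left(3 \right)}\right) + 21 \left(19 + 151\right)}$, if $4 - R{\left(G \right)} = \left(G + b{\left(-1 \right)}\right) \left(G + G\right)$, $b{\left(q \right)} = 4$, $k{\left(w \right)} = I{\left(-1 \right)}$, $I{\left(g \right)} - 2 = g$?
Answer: $\frac{1}{10255} \approx 9.7513 \cdot 10^{-5}$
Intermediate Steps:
$I{\left(g \right)} = 2 + g$
$k{\left(w \right)} = 1$ ($k{\left(w \right)} = 2 - 1 = 1$)
$R{\left(G \right)} = 4 - 2 G \left(4 + G\right)$ ($R{\left(G \right)} = 4 - \left(G + 4\right) \left(G + G\right) = 4 - \left(4 + G\right) 2 G = 4 - 2 G \left(4 + G\right)$)
$\frac{1}{- 191 \left(k{\left(0 \right)} 3 + R{\left(3 \right)}\right) + 21 \left(19 + 151\right)} = \frac{1}{- 191 \left(1 \cdot 3 - \left(20 + 18\right)\right) + 21 \left(19 + 151\right)} = \frac{1}{- 191 \left(3 - 38\right) + 21 \cdot 170} = \frac{1}{- 191 \left(3 - 38\right) + 3570} = \frac{1}{\left(-191\right) \left(-35\right) + 3570} = \frac{1}{6685 + 3570} = \frac{1}{10255}$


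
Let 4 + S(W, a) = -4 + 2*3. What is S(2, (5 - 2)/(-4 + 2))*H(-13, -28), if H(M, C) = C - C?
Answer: 0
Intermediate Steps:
H(M, C) = 0
S(W, a) = -2 (S(W, a) = -4 + (-4 + 2*3) = -4 + (-4 + 6) = -4 + 2 = -2)
S(2, (5 - 2)/(-4 + 2))*H(-13, -28) = -2*0 = 0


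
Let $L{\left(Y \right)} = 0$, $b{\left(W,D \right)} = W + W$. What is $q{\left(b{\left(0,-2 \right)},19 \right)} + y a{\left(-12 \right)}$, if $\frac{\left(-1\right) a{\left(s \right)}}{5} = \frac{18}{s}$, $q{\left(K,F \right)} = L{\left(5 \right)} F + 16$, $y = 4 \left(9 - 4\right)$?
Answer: $166$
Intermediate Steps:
$b{\left(W,D \right)} = 2 W$
$y = 20$ ($y = 4 \cdot 5 = 20$)
$q{\left(K,F \right)} = 16$ ($q{\left(K,F \right)} = 0 F + 16 = 0 + 16 = 16$)
$a{\left(s \right)} = - \frac{90}{s}$ ($a{\left(s \right)} = - 5 \frac{18}{s} = - \frac{90}{s}$)
$q{\left(b{\left(0,-2 \right)},19 \right)} + y a{\left(-12 \right)} = 16 + 20 \left(- \frac{90}{-12}\right) = 16 + 20 \left(\left(-90\right) \left(- \frac{1}{12}\right)\right) = 16 + 20 \cdot \frac{15}{2} = 16 + 150 = 166$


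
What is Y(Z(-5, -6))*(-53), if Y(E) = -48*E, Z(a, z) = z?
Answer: -15264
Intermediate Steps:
Y(Z(-5, -6))*(-53) = -48*(-6)*(-53) = 288*(-53) = -15264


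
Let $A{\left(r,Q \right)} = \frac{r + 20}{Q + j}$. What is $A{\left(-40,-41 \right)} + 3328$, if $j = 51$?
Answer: $3326$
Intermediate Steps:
$A{\left(r,Q \right)} = \frac{20 + r}{51 + Q}$ ($A{\left(r,Q \right)} = \frac{r + 20}{Q + 51} = \frac{20 + r}{51 + Q}$)
$A{\left(-40,-41 \right)} + 3328 = \frac{20 - 40}{51 - 41} + 3328 = \frac{1}{10} \left(-20\right) + 3328 = -2 + 3328 = 3326$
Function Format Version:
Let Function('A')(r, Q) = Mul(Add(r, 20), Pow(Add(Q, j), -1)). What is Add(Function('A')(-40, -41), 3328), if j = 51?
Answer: 3326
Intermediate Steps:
Function('A')(r, Q) = Mul(Pow(Add(51, Q), -1), Add(20, r)) (Function('A')(r, Q) = Mul(Add(r, 20), Pow(Add(Q, 51), -1)) = Mul(Add(20, r), Pow(Add(51, Q), -1)) = Mul(Pow(Add(51, Q), -1), Add(20, r)))
Add(Function('A')(-40, -41), 3328) = Add(Mul(Pow(Add(51, -41), -1), Add(20, -40)), 3328) = Add(Mul(Pow(10, -1), -20), 3328) = Add(Mul(Rational(1, 10), -20), 3328) = Add(-2, 3328) = 3326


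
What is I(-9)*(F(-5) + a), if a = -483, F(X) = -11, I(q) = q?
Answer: 4446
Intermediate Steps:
I(-9)*(F(-5) + a) = -9*(-11 - 483) = -9*(-494) = 4446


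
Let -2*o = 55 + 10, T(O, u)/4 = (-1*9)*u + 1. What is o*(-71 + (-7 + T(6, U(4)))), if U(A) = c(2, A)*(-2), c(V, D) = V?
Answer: -2275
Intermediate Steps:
U(A) = -4 (U(A) = 2*(-2) = -4)
T(O, u) = 4 - 36*u (T(O, u) = 4*((-1*9)*u + 1) = 4*(-9*u + 1) = 4*(1 - 9*u) = 4 - 36*u)
o = -65/2 (o = -(55 + 10)/2 = -½*65 = -65/2 ≈ -32.500)
o*(-71 + (-7 + T(6, U(4)))) = -65*(-71 + (-7 + (4 - 36*(-4))))/2 = -65*(-71 + (-7 + (4 + 144)))/2 = -65*(-71 + (-7 + 148))/2 = -65*(-71 + 141)/2 = -65/2*70 = -2275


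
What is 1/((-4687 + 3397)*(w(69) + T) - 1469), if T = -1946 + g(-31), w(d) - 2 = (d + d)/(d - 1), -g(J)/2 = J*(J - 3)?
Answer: 17/88790882 ≈ 1.9146e-7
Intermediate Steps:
g(J) = -2*J*(-3 + J) (g(J) = -2*J*(J - 3) = -2*J*(-3 + J))
w(d) = 2 + 2*d/(-1 + d) (w(d) = 2 + (d + d)/(d - 1) = 2 + (2*d)/(-1 + d) = 2 + 2*d/(-1 + d))
T = -4054 (T = -1946 + 2*(-31)*(3 - 1*(-31)) = -1946 + 2*(-31)*(3 + 31) = -1946 + 2*(-31)*34 = -1946 - 2108 = -4054)
1/((-4687 + 3397)*(w(69) + T) - 1469) = 1/((-4687 + 3397)*(2*(-1 + 2*69)/(-1 + 69) - 4054) - 1469) = 1/(-1290*(2*(-1 + 138)/68 - 4054) - 1469) = 1/(-1290*(2*(1/68)*137 - 4054) - 1469) = 1/(-1290*(137/34 - 4054) - 1469) = 1/(-1290*(-137699/34) - 1469) = 1/(88815855/17 - 1469) = 1/(88790882/17) = 17/88790882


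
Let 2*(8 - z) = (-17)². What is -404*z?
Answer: 55146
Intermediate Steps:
z = -273/2 (z = 8 - ½*(-17)² = 8 - ½*289 = 8 - 289/2 = -273/2 ≈ -136.50)
-404*z = -404*(-273/2) = 55146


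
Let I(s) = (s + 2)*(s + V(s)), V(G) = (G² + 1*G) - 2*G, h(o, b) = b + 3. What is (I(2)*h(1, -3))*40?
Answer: 0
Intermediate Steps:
h(o, b) = 3 + b
V(G) = G² - G (V(G) = (G² + G) - 2*G = (G + G²) - 2*G = G² - G)
I(s) = (2 + s)*(s + s*(-1 + s)) (I(s) = (s + 2)*(s + s*(-1 + s)) = (2 + s)*(s + s*(-1 + s)))
(I(2)*h(1, -3))*40 = ((2²*(2 + 2))*(3 - 3))*40 = ((4*4)*0)*40 = (16*0)*40 = 0*40 = 0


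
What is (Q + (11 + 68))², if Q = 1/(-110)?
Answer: 75498721/12100 ≈ 6239.6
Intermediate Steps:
Q = -1/110 ≈ -0.0090909
(Q + (11 + 68))² = (-1/110 + (11 + 68))² = (-1/110 + 79)² = (8689/110)² = 75498721/12100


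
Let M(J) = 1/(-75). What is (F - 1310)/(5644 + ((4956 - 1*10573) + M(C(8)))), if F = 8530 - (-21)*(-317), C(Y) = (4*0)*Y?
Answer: 42225/2024 ≈ 20.862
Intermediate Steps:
C(Y) = 0 (C(Y) = 0*Y = 0)
M(J) = -1/75
F = 1873 (F = 8530 - 1*6657 = 8530 - 6657 = 1873)
(F - 1310)/(5644 + ((4956 - 1*10573) + M(C(8)))) = (1873 - 1310)/(5644 + ((4956 - 1*10573) - 1/75)) = 563/(5644 + ((4956 - 10573) - 1/75)) = 563/(5644 + (-5617 - 1/75)) = 563/(5644 - 421276/75) = 563/(2024/75) = 563*(75/2024) = 42225/2024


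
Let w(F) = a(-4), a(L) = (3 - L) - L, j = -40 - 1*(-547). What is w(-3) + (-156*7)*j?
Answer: -553633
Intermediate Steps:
j = 507 (j = -40 + 547 = 507)
a(L) = 3 - 2*L
w(F) = 11 (w(F) = 3 - 2*(-4) = 3 + 8 = 11)
w(-3) + (-156*7)*j = 11 - 156*7*507 = 11 - 1092*507 = 11 - 553644 = -553633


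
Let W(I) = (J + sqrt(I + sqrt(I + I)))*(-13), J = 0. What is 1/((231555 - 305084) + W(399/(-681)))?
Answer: -227/(16691083 + 13*sqrt(227)*sqrt(-133 + I*sqrt(60382))) ≈ -1.3599e-5 + 2.2913e-9*I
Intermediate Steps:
W(I) = -13*sqrt(I + sqrt(2)*sqrt(I)) (W(I) = (0 + sqrt(I + sqrt(I + I)))*(-13) = (0 + sqrt(I + sqrt(2*I)))*(-13) = (0 + sqrt(I + sqrt(2)*sqrt(I)))*(-13) = sqrt(I + sqrt(2)*sqrt(I))*(-13) = -13*sqrt(I + sqrt(2)*sqrt(I)))
1/((231555 - 305084) + W(399/(-681))) = 1/((231555 - 305084) - 13*sqrt(399/(-681) + sqrt(2)*sqrt(399/(-681)))) = 1/(-73529 - 13*sqrt(399*(-1/681) + sqrt(2)*sqrt(399*(-1/681)))) = 1/(-73529 - 13*sqrt(-133/227 + sqrt(2)*sqrt(-133/227))) = 1/(-73529 - 13*sqrt(-133/227 + sqrt(2)*(I*sqrt(30191)/227))) = 1/(-73529 - 13*sqrt(-133/227 + I*sqrt(60382)/227))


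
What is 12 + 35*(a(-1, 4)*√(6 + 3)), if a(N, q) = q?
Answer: 432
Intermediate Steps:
12 + 35*(a(-1, 4)*√(6 + 3)) = 12 + 35*(4*√(6 + 3)) = 12 + 35*(4*√9) = 12 + 35*(4*3) = 12 + 35*12 = 12 + 420 = 432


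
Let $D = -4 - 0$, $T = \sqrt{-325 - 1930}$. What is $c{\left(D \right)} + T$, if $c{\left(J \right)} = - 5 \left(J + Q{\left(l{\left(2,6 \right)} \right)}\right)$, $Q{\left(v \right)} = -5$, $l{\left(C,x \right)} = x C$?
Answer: $45 + i \sqrt{2255} \approx 45.0 + 47.487 i$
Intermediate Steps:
$T = i \sqrt{2255}$ ($T = \sqrt{-2255} = i \sqrt{2255} \approx 47.487 i$)
$l{\left(C,x \right)} = C x$
$D = -4$ ($D = -4 + 0 = -4$)
$c{\left(J \right)} = 25 - 5 J$ ($c{\left(J \right)} = - 5 \left(J - 5\right) = - 5 \left(-5 + J\right) = 25 - 5 J$)
$c{\left(D \right)} + T = \left(25 - -20\right) + i \sqrt{2255} = \left(25 + 20\right) + i \sqrt{2255} = 45 + i \sqrt{2255}$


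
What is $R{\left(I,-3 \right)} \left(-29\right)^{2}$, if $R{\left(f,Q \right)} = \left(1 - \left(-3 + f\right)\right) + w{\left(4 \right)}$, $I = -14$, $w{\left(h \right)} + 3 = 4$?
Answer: $15979$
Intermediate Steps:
$w{\left(h \right)} = 1$ ($w{\left(h \right)} = -3 + 4 = 1$)
$R{\left(f,Q \right)} = 5 - f$ ($R{\left(f,Q \right)} = \left(1 - \left(-3 + f\right)\right) + 1 = \left(4 - f\right) + 1 = 5 - f$)
$R{\left(I,-3 \right)} \left(-29\right)^{2} = \left(5 - -14\right) \left(-29\right)^{2} = \left(5 + 14\right) 841 = 19 \cdot 841 = 15979$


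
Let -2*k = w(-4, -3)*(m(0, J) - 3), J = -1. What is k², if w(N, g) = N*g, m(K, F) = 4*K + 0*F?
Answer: 324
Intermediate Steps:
m(K, F) = 4*K (m(K, F) = 4*K + 0 = 4*K)
k = 18 (k = -(-4*(-3))*(4*0 - 3)/2 = -6*(0 - 3) = -6*(-3) = -½*(-36) = 18)
k² = 18² = 324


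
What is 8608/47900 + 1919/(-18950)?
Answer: 142403/1815410 ≈ 0.078441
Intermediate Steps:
8608/47900 + 1919/(-18950) = 8608*(1/47900) + 1919*(-1/18950) = 2152/11975 - 1919/18950 = 142403/1815410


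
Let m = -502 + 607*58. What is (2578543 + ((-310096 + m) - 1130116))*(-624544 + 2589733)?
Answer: 2305235478615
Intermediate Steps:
m = 34704 (m = -502 + 35206 = 34704)
(2578543 + ((-310096 + m) - 1130116))*(-624544 + 2589733) = (2578543 + ((-310096 + 34704) - 1130116))*(-624544 + 2589733) = (2578543 + (-275392 - 1130116))*1965189 = (2578543 - 1405508)*1965189 = 1173035*1965189 = 2305235478615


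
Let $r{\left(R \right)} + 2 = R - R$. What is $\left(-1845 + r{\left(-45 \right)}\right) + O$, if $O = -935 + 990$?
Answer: $-1792$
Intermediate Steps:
$r{\left(R \right)} = -2$ ($r{\left(R \right)} = -2 + \left(R - R\right) = -2 + 0 = -2$)
$O = 55$
$\left(-1845 + r{\left(-45 \right)}\right) + O = \left(-1845 - 2\right) + 55 = -1847 + 55 = -1792$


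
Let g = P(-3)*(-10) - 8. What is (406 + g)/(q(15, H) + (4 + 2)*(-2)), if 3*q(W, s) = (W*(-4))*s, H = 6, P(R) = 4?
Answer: -179/66 ≈ -2.7121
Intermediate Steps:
g = -48 (g = 4*(-10) - 8 = -40 - 8 = -48)
q(W, s) = -4*W*s/3 (q(W, s) = ((W*(-4))*s)/3 = ((-4*W)*s)/3 = (-4*W*s)/3 = -4*W*s/3)
(406 + g)/(q(15, H) + (4 + 2)*(-2)) = (406 - 48)/(-4/3*15*6 + (4 + 2)*(-2)) = 358/(-120 + 6*(-2)) = 358/(-120 - 12) = 358/(-132) = 358*(-1/132) = -179/66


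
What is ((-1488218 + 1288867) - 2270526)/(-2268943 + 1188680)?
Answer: 2469877/1080263 ≈ 2.2864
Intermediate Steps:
((-1488218 + 1288867) - 2270526)/(-2268943 + 1188680) = (-199351 - 2270526)/(-1080263) = -2469877*(-1/1080263) = 2469877/1080263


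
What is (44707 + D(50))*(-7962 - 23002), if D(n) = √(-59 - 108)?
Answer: -1384307548 - 30964*I*√167 ≈ -1.3843e+9 - 4.0014e+5*I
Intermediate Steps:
D(n) = I*√167 (D(n) = √(-167) = I*√167)
(44707 + D(50))*(-7962 - 23002) = (44707 + I*√167)*(-7962 - 23002) = (44707 + I*√167)*(-30964) = -1384307548 - 30964*I*√167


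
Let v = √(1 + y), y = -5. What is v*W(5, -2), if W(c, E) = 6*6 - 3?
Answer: 66*I ≈ 66.0*I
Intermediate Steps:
W(c, E) = 33 (W(c, E) = 36 - 3 = 33)
v = 2*I (v = √(1 - 5) = √(-4) = 2*I ≈ 2.0*I)
v*W(5, -2) = (2*I)*33 = 66*I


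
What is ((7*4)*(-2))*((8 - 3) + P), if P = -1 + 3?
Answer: -392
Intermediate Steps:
P = 2
((7*4)*(-2))*((8 - 3) + P) = ((7*4)*(-2))*((8 - 3) + 2) = (28*(-2))*(5 + 2) = -56*7 = -392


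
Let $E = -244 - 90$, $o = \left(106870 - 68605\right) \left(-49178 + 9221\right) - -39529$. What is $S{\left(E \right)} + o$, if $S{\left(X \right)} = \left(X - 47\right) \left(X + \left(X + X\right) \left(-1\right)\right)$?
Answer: $-1529042330$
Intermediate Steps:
$o = -1528915076$ ($o = 38265 \left(-39957\right) + 39529 = -1528954605 + 39529 = -1528915076$)
$E = -334$
$S{\left(X \right)} = - X \left(-47 + X\right)$ ($S{\left(X \right)} = \left(-47 + X\right) \left(X + 2 X \left(-1\right)\right) = \left(-47 + X\right) \left(X - 2 X\right) = \left(-47 + X\right) \left(- X\right) = - X \left(-47 + X\right)$)
$S{\left(E \right)} + o = - 334 \left(47 - -334\right) - 1528915076 = - 334 \left(47 + 334\right) - 1528915076 = \left(-334\right) 381 - 1528915076 = -127254 - 1528915076 = -1529042330$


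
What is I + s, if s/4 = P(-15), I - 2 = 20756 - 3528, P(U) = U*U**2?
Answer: 3730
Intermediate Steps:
P(U) = U**3
I = 17230 (I = 2 + (20756 - 3528) = 2 + 17228 = 17230)
s = -13500 (s = 4*(-15)**3 = 4*(-3375) = -13500)
I + s = 17230 - 13500 = 3730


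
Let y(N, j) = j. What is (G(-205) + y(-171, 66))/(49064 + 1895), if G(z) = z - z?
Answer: 66/50959 ≈ 0.0012952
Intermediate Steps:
G(z) = 0
(G(-205) + y(-171, 66))/(49064 + 1895) = (0 + 66)/(49064 + 1895) = 66/50959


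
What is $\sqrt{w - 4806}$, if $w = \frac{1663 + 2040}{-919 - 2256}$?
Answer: $\frac{i \sqrt{1938369631}}{635} \approx 69.334 i$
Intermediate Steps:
$w = - \frac{3703}{3175}$ ($w = \frac{3703}{-3175} = 3703 \left(- \frac{1}{3175}\right) = - \frac{3703}{3175} \approx -1.1663$)
$\sqrt{w - 4806} = \sqrt{- \frac{3703}{3175} - 4806} = \sqrt{- \frac{15262753}{3175}} = \frac{i \sqrt{1938369631}}{635}$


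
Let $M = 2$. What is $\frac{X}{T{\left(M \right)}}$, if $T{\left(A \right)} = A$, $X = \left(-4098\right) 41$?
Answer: $-84009$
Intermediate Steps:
$X = -168018$
$\frac{X}{T{\left(M \right)}} = - \frac{168018}{2} = \left(-168018\right) \frac{1}{2} = -84009$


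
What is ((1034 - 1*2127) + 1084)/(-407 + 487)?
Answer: -9/80 ≈ -0.11250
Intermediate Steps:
((1034 - 1*2127) + 1084)/(-407 + 487) = ((1034 - 2127) + 1084)/80 = (-1093 + 1084)*(1/80) = -9*1/80 = -9/80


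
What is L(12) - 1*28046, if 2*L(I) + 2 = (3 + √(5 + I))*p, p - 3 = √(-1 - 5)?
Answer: -56085/2 + √17*(3 + I*√6)/2 + 3*I*√6/2 ≈ -28036.0 + 8.724*I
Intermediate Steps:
p = 3 + I*√6 (p = 3 + √(-1 - 5) = 3 + √(-6) = 3 + I*√6 ≈ 3.0 + 2.4495*I)
L(I) = -1 + (3 + √(5 + I))*(3 + I*√6)/2 (L(I) = -1 + ((3 + √(5 + I))*(3 + I*√6))/2 = -1 + (3 + √(5 + I))*(3 + I*√6)/2)
L(12) - 1*28046 = (7/2 + √(5 + 12)*(3 + I*√6)/2 + 3*I*√6/2) - 1*28046 = (7/2 + √17*(3 + I*√6)/2 + 3*I*√6/2) - 28046 = -56085/2 + √17*(3 + I*√6)/2 + 3*I*√6/2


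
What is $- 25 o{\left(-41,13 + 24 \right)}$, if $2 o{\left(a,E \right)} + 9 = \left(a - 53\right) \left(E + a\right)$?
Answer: $- \frac{9175}{2} \approx -4587.5$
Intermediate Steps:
$o{\left(a,E \right)} = - \frac{9}{2} + \frac{\left(-53 + a\right) \left(E + a\right)}{2}$ ($o{\left(a,E \right)} = - \frac{9}{2} + \frac{\left(a - 53\right) \left(E + a\right)}{2} = - \frac{9}{2} + \frac{\left(-53 + a\right) \left(E + a\right)}{2}$)
$- 25 o{\left(-41,13 + 24 \right)} = - 25 \left(- \frac{9}{2} + \frac{\left(-41\right)^{2}}{2} - \frac{53 \left(13 + 24\right)}{2} - - \frac{2173}{2} + \frac{1}{2} \left(13 + 24\right) \left(-41\right)\right) = - 25 \left(- \frac{9}{2} + \frac{1}{2} \cdot 1681 - \frac{1961}{2} + \frac{2173}{2} + \frac{1}{2} \cdot 37 \left(-41\right)\right) = - 25 \left(- \frac{9}{2} + \frac{1681}{2} - \frac{1961}{2} + \frac{2173}{2} - \frac{1517}{2}\right) = \left(-25\right) \frac{367}{2} = - \frac{9175}{2}$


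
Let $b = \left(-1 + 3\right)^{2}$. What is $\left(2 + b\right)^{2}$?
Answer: $36$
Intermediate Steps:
$b = 4$ ($b = 2^{2} = 4$)
$\left(2 + b\right)^{2} = \left(2 + 4\right)^{2} = 6^{2} = 36$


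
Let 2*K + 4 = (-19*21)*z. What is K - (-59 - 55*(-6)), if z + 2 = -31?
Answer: 12621/2 ≈ 6310.5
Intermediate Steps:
z = -33 (z = -2 - 31 = -33)
K = 13163/2 (K = -2 + (-19*21*(-33))/2 = -2 + (-399*(-33))/2 = -2 + (½)*13167 = -2 + 13167/2 = 13163/2 ≈ 6581.5)
K - (-59 - 55*(-6)) = 13163/2 - (-59 - 55*(-6)) = 13163/2 - (-59 + 330) = 13163/2 - 1*271 = 13163/2 - 271 = 12621/2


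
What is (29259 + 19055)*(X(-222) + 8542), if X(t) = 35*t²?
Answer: 83751449348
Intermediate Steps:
(29259 + 19055)*(X(-222) + 8542) = (29259 + 19055)*(35*(-222)² + 8542) = 48314*(35*49284 + 8542) = 48314*(1724940 + 8542) = 48314*1733482 = 83751449348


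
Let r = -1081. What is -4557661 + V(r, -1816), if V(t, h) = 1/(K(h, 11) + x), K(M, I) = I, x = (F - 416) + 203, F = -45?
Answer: -1125742268/247 ≈ -4.5577e+6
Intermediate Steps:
x = -258 (x = (-45 - 416) + 203 = -461 + 203 = -258)
V(t, h) = -1/247 (V(t, h) = 1/(11 - 258) = 1/(-247) = -1/247)
-4557661 + V(r, -1816) = -4557661 - 1/247 = -1125742268/247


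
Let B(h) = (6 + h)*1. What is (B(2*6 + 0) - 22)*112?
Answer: -448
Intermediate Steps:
B(h) = 6 + h
(B(2*6 + 0) - 22)*112 = ((6 + (2*6 + 0)) - 22)*112 = ((6 + (12 + 0)) - 22)*112 = ((6 + 12) - 22)*112 = (18 - 22)*112 = -4*112 = -448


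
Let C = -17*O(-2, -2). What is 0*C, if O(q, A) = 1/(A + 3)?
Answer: 0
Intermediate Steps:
O(q, A) = 1/(3 + A)
C = -17 (C = -17/(3 - 2) = -17/1 = -17*1 = -17)
0*C = 0*(-17) = 0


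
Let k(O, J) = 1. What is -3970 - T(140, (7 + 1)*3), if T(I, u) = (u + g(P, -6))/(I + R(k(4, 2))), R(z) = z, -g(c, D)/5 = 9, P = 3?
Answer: -186583/47 ≈ -3969.9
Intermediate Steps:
g(c, D) = -45 (g(c, D) = -5*9 = -45)
T(I, u) = (-45 + u)/(1 + I) (T(I, u) = (u - 45)/(I + 1) = (-45 + u)/(1 + I))
-3970 - T(140, (7 + 1)*3) = -3970 - (-45 + (7 + 1)*3)/(1 + 140) = -3970 - (-45 + 8*3)/141 = -3970 - (-45 + 24)/141 = -3970 - (-21)/141 = -3970 - 1*(-7/47) = -3970 + 7/47 = -186583/47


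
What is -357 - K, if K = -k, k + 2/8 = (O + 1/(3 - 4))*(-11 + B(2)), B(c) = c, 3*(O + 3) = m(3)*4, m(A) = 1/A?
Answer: -1301/4 ≈ -325.25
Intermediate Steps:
O = -23/9 (O = -3 + (4/3)/3 = -3 + ((⅓)*4)/3 = -3 + (⅓)*(4/3) = -3 + 4/9 = -23/9 ≈ -2.5556)
k = 127/4 (k = -¼ + (-23/9 + 1/(3 - 4))*(-11 + 2) = -¼ + (-23/9 + 1/(-1))*(-9) = -¼ + (-23/9 - 1)*(-9) = -¼ - 32/9*(-9) = -¼ + 32 = 127/4 ≈ 31.750)
K = -127/4 (K = -1*127/4 = -127/4 ≈ -31.750)
-357 - K = -357 - 1*(-127/4) = -357 + 127/4 = -1301/4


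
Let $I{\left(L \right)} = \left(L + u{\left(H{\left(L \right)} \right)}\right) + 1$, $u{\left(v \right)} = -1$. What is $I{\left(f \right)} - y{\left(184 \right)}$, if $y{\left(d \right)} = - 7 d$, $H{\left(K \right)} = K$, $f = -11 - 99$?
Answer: $1178$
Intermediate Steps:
$f = -110$ ($f = -11 - 99 = -110$)
$I{\left(L \right)} = L$ ($I{\left(L \right)} = \left(L - 1\right) + 1 = \left(-1 + L\right) + 1 = L$)
$I{\left(f \right)} - y{\left(184 \right)} = -110 - \left(-7\right) 184 = -110 - -1288 = -110 + 1288 = 1178$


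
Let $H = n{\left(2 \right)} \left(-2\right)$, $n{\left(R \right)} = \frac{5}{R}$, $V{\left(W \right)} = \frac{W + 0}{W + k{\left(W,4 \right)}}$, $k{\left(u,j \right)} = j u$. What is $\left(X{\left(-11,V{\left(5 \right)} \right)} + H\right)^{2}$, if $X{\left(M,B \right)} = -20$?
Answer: $625$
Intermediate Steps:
$V{\left(W \right)} = \frac{1}{5}$ ($V{\left(W \right)} = \frac{W + 0}{W + 4 W} = \frac{W}{5 W} = W \frac{1}{5 W} = \frac{1}{5}$)
$H = -5$ ($H = \frac{5}{2} \left(-2\right) = -5$)
$\left(X{\left(-11,V{\left(5 \right)} \right)} + H\right)^{2} = \left(-20 - 5\right)^{2} = \left(-25\right)^{2} = 625$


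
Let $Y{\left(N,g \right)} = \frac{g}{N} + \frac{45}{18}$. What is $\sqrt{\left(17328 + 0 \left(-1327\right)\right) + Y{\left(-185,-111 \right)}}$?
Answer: $\frac{\sqrt{1733110}}{10} \approx 131.65$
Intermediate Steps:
$Y{\left(N,g \right)} = \frac{5}{2} + \frac{g}{N}$ ($Y{\left(N,g \right)} = \frac{g}{N} + 45 \cdot \frac{1}{18} = \frac{g}{N} + \frac{5}{2} = \frac{5}{2} + \frac{g}{N}$)
$\sqrt{\left(17328 + 0 \left(-1327\right)\right) + Y{\left(-185,-111 \right)}} = \sqrt{\left(17328 + 0 \left(-1327\right)\right) + \left(\frac{5}{2} - \frac{111}{-185}\right)} = \sqrt{\left(17328 + 0\right) + \left(\frac{5}{2} - - \frac{3}{5}\right)} = \sqrt{17328 + \left(\frac{5}{2} + \frac{3}{5}\right)} = \sqrt{17328 + \frac{31}{10}} = \sqrt{\frac{173311}{10}} = \frac{\sqrt{1733110}}{10}$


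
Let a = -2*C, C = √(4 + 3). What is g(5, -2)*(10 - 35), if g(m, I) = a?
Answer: 50*√7 ≈ 132.29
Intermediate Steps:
C = √7 ≈ 2.6458
a = -2*√7 ≈ -5.2915
g(m, I) = -2*√7
g(5, -2)*(10 - 35) = (-2*√7)*(10 - 35) = -2*√7*(-25) = 50*√7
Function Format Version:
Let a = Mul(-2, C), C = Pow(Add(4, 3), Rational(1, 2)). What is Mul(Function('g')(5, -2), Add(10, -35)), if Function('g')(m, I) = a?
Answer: Mul(50, Pow(7, Rational(1, 2))) ≈ 132.29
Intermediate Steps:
C = Pow(7, Rational(1, 2)) ≈ 2.6458
a = Mul(-2, Pow(7, Rational(1, 2))) ≈ -5.2915
Function('g')(m, I) = Mul(-2, Pow(7, Rational(1, 2)))
Mul(Function('g')(5, -2), Add(10, -35)) = Mul(Mul(-2, Pow(7, Rational(1, 2))), Add(10, -35)) = Mul(Mul(-2, Pow(7, Rational(1, 2))), -25) = Mul(50, Pow(7, Rational(1, 2)))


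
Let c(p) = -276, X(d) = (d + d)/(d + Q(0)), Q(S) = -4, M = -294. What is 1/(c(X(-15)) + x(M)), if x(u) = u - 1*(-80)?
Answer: -1/490 ≈ -0.0020408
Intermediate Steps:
X(d) = 2*d/(-4 + d) (X(d) = (d + d)/(d - 4) = (2*d)/(-4 + d) = 2*d/(-4 + d))
x(u) = 80 + u (x(u) = u + 80 = 80 + u)
1/(c(X(-15)) + x(M)) = 1/(-276 + (80 - 294)) = 1/(-276 - 214) = 1/(-490) = -1/490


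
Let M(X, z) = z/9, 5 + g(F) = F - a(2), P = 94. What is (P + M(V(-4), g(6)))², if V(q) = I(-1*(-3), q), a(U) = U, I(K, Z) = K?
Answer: 714025/81 ≈ 8815.1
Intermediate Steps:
V(q) = 3 (V(q) = -1*(-3) = 3)
g(F) = -7 + F (g(F) = -5 + (F - 1*2) = -5 + (F - 2) = -5 + (-2 + F) = -7 + F)
M(X, z) = z/9 (M(X, z) = z*(⅑) = z/9)
(P + M(V(-4), g(6)))² = (94 + (-7 + 6)/9)² = (94 + (⅑)*(-1))² = (94 - ⅑)² = (845/9)² = 714025/81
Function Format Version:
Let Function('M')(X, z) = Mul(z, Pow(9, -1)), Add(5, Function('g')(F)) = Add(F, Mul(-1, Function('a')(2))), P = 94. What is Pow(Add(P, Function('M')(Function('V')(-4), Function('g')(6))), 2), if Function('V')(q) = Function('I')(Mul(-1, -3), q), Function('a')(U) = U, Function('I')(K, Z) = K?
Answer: Rational(714025, 81) ≈ 8815.1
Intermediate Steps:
Function('V')(q) = 3 (Function('V')(q) = Mul(-1, -3) = 3)
Function('g')(F) = Add(-7, F) (Function('g')(F) = Add(-5, Add(F, Mul(-1, 2))) = Add(-5, Add(F, -2)) = Add(-5, Add(-2, F)) = Add(-7, F))
Function('M')(X, z) = Mul(Rational(1, 9), z) (Function('M')(X, z) = Mul(z, Rational(1, 9)) = Mul(Rational(1, 9), z))
Pow(Add(P, Function('M')(Function('V')(-4), Function('g')(6))), 2) = Pow(Add(94, Mul(Rational(1, 9), Add(-7, 6))), 2) = Pow(Add(94, Mul(Rational(1, 9), -1)), 2) = Pow(Add(94, Rational(-1, 9)), 2) = Pow(Rational(845, 9), 2) = Rational(714025, 81)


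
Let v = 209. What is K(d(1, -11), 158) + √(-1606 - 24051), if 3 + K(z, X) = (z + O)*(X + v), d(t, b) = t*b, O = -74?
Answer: -31198 + I*√25657 ≈ -31198.0 + 160.18*I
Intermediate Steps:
d(t, b) = b*t
K(z, X) = -3 + (-74 + z)*(209 + X) (K(z, X) = -3 + (z - 74)*(X + 209) = -3 + (-74 + z)*(209 + X))
K(d(1, -11), 158) + √(-1606 - 24051) = (-15469 - 74*158 + 209*(-11*1) + 158*(-11*1)) + √(-1606 - 24051) = (-15469 - 11692 + 209*(-11) + 158*(-11)) + √(-25657) = (-15469 - 11692 - 2299 - 1738) + I*√25657 = -31198 + I*√25657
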